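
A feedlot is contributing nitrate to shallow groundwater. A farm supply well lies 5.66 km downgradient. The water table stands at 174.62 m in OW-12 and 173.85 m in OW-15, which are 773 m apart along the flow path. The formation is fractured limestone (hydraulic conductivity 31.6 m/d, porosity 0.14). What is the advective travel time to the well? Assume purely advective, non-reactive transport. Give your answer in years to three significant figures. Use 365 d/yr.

69.0 years

Hydraulic gradient i = (174.62 − 173.85) / 773 = 0.77 / 773 = 9.961e-4
Specific discharge q = 31.6 × 9.961e-4 = 0.03148 m/d
v = Ki/n = 31.6·9.961e-4/0.14 = 0.2248 m/d
L = 5.66 km = 5660 m
t = L / v = 5660 / 0.2248 = 25170 d
   = 25170 / 365 = 69.0 yr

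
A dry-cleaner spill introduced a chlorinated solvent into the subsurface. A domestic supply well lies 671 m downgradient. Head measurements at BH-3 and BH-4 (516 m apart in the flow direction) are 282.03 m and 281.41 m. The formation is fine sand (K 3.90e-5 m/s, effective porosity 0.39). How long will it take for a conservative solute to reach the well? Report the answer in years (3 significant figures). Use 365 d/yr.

Hydraulic gradient i = (282.03 − 281.41) / 516 = 0.62 / 516 = 0.001202
K = 3.90e-5 m/s × 86400 s/d = 3.370 m/d
Specific discharge q = 3.370 × 0.001202 = 0.004049 m/d
v_s = q/n_e = 0.004049/0.39 = 0.01038 m/d
t = L / v = 671 / 0.01038 = 64630 d
   = 64630 / 365 = 177 yr

177 years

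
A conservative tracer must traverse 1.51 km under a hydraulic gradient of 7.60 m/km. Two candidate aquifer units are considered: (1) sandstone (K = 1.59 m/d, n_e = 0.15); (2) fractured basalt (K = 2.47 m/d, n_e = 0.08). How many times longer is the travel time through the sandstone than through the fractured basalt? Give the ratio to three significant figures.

Unit 1 (sandstone): v = 1.59×0.0076/0.15 = 0.08056 m/d, t = 1510/0.08056 = 18740 d
Unit 2 (fractured basalt): v = 2.47×0.0076/0.08 = 0.2347 m/d, t = 1510/0.2347 = 6435 d
t(sandstone) / t(fractured basalt) = 18740/6435 = 2.91

2.91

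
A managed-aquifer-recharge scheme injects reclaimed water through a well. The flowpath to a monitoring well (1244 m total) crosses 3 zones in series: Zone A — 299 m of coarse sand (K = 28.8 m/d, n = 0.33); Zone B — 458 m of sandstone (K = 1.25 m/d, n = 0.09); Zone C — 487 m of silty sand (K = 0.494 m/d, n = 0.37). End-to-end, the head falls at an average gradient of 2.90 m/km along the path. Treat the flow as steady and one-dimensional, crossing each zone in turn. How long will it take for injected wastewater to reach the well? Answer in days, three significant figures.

Steady 1-D flow in series ⇒ the Darcy flux q is identical in every zone and the zone head losses add (resistances L/K in series).
Σ(L/K) = 299/28.8 + 458/1.25 + 487/0.494 = 10.38 + 366.4 + 985.8 = 1363 d
K_eq = L_total / Σ(L/K) = 1244 / 1363 = 0.9130 m/d
q = K_eq · i = 0.9130 × 0.0029 = 0.002648 m/d (same in every zone)
Zone A: v = q/n = 0.002648/0.33 = 0.008023 m/d → t_A = 299/0.008023 = 37270 d
Zone B: v = q/n = 0.002648/0.09 = 0.02942 m/d → t_B = 458/0.02942 = 15570 d
Zone C: v = q/n = 0.002648/0.37 = 0.007156 m/d → t_C = 487/0.007156 = 68060 d
Total t = 37270 + 15570 + 68060 = 120900 d

121000 days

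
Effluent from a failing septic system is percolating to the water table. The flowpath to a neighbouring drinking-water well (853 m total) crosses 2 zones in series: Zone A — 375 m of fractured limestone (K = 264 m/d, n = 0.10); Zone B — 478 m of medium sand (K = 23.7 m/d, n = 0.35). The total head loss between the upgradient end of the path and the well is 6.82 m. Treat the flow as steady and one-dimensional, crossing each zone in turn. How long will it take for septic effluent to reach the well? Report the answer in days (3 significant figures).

Steady 1-D flow in series ⇒ the Darcy flux q is identical in every zone and the zone head losses add (resistances L/K in series).
Σ(L/K) = 375/264 + 478/23.7 = 1.420 + 20.17 = 21.59 d
q = ΔH / Σ(L/K) = 6.82 / 21.59 = 0.3159 m/d (same in every zone)
Zone A: v = q/n = 0.3159/0.10 = 3.159 m/d → t_A = 375/3.159 = 118.7 d
Zone B: v = q/n = 0.3159/0.35 = 0.9026 m/d → t_B = 478/0.9026 = 529.6 d
Total t = 118.7 + 529.6 = 648.3 d

648 days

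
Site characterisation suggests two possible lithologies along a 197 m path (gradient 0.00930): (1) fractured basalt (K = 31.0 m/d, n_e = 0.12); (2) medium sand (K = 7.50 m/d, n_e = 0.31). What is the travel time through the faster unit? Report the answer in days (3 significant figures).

82.0 days

Unit 1 (fractured basalt): v = 31.0×0.0093/0.12 = 2.403 m/d, t = 197/2.403 = 82.00 d
Unit 2 (medium sand): v = 7.50×0.0093/0.31 = 0.2250 m/d, t = 197/0.2250 = 875.6 d
Faster unit: t = 82.0 d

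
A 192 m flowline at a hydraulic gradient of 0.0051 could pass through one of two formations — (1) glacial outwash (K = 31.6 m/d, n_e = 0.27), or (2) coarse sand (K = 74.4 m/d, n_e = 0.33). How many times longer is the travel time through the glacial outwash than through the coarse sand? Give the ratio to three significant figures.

Unit 1 (glacial outwash): v = 31.6×0.0051/0.27 = 0.5969 m/d, t = 192/0.5969 = 321.7 d
Unit 2 (coarse sand): v = 74.4×0.0051/0.33 = 1.150 m/d, t = 192/1.150 = 167.0 d
t(glacial outwash) / t(coarse sand) = 321.7/167.0 = 1.93

1.93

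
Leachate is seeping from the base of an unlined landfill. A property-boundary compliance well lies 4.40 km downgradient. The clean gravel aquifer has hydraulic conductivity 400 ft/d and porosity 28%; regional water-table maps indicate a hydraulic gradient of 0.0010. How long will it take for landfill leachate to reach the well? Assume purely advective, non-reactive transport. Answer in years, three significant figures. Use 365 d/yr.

K = 400 ft/d × 0.3048 = 121.9 m/d
Specific discharge q = 121.9 × 0.0010 = 0.1219 m/d
Seepage velocity v = q / n = 0.1219 / 0.28 = 0.4354 m/d
L = 4.40 km = 4400 m
t = L / v = 4400 / 0.4354 = 10100 d
   = 10100 / 365 = 27.7 yr

27.7 years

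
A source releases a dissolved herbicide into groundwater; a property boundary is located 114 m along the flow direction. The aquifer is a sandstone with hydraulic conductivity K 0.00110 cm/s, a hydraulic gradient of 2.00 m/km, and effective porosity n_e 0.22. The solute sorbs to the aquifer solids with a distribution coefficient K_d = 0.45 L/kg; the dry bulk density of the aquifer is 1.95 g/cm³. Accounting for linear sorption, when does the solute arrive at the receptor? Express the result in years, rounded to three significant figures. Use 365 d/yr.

180 years

K = 0.00110 cm/s × 864 = 0.9504 m/d
Specific discharge q = 0.9504 × 0.0020 = 0.001901 m/d
Average linear velocity = 0.001901 / 0.22 = 0.008640 m/d
Retardation R = 1 + ρ_b·K_d/n = 1 + 1.95×0.45/0.22 = 4.989
Contaminant velocity v_c = v/R = 0.008640/4.989 = 0.001732 m/d
t = L/v_c = 114/0.001732 = 65820 d
   = 65820/365 = 180 yr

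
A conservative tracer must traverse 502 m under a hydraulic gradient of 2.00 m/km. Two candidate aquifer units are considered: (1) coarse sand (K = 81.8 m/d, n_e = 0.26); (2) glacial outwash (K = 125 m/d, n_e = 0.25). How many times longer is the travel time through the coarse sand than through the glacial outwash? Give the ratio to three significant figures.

1.59

Unit 1 (coarse sand): v = 81.8×0.0020/0.26 = 0.6292 m/d, t = 502/0.6292 = 797.8 d
Unit 2 (glacial outwash): v = 125×0.0020/0.25 = 1.000 m/d, t = 502/1.000 = 502.0 d
t(coarse sand) / t(glacial outwash) = 797.8/502.0 = 1.59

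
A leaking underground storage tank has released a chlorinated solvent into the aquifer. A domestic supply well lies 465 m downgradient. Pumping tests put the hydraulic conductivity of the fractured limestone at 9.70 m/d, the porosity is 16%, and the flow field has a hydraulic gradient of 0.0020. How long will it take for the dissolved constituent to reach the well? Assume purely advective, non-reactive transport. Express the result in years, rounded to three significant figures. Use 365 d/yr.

10.5 years

q = Ki = 9.70 × 0.0020 = 0.01940 m/d
Average linear velocity = 0.01940 / 0.16 = 0.1213 m/d
t = L / v = 465 / 0.1213 = 3835 d
   = 3835 / 365 = 10.5 yr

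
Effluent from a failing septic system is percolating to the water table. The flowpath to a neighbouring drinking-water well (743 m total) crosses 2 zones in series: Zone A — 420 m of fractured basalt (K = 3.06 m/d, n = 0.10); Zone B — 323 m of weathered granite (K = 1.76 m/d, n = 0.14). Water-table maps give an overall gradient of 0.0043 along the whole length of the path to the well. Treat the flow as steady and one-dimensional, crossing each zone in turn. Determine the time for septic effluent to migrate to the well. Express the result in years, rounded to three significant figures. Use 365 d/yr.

24.0 years

Steady 1-D flow in series ⇒ the Darcy flux q is identical in every zone and the zone head losses add (resistances L/K in series).
Σ(L/K) = 420/3.06 + 323/1.76 = 137.3 + 183.5 = 320.8 d
K_eq = L_total / Σ(L/K) = 743 / 320.8 = 2.316 m/d
q = K_eq · i = 2.316 × 0.0043 = 0.009960 m/d (same in every zone)
Zone A: v = q/n = 0.009960/0.10 = 0.09960 m/d → t_A = 420/0.09960 = 4217 d
Zone B: v = q/n = 0.009960/0.14 = 0.07114 m/d → t_B = 323/0.07114 = 4540 d
Total t = 4217 + 4540 = 8757 d
   = 8757 / 365 = 24.0 yr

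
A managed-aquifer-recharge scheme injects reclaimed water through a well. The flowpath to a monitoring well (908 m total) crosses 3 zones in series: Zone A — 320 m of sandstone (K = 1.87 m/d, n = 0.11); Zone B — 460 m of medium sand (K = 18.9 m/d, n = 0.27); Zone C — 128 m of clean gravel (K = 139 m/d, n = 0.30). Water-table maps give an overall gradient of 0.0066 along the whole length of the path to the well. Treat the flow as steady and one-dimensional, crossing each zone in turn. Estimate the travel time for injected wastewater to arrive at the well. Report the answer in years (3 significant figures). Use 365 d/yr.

17.8 years

For zones in series the flux q is common to all zones; the equivalent conductivity is the harmonic (thickness-weighted) mean, K_eq = L_total / Σ(L_j/K_j).
Σ(L/K) = 320/1.87 + 460/18.9 + 128/139 = 171.1 + 24.34 + 0.9209 = 196.4 d
K_eq = L_total / Σ(L/K) = 908 / 196.4 = 4.624 m/d
q = K_eq · i = 4.624 × 0.0066 = 0.03052 m/d (same in every zone)
Zone A: v = q/n = 0.03052/0.11 = 0.2774 m/d → t_A = 320/0.2774 = 1153 d
Zone B: v = q/n = 0.03052/0.27 = 0.1130 m/d → t_B = 460/0.1130 = 4070 d
Zone C: v = q/n = 0.03052/0.30 = 0.1017 m/d → t_C = 128/0.1017 = 1258 d
Total t = 1153 + 4070 + 1258 = 6482 d
   = 6482 / 365 = 17.8 yr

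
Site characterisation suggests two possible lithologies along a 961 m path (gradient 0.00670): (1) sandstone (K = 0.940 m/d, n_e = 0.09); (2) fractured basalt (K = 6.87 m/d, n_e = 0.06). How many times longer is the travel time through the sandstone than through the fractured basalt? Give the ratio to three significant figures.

11.0

Unit 1 (sandstone): v = 0.940×0.0067/0.09 = 0.06998 m/d, t = 961/0.06998 = 13730 d
Unit 2 (fractured basalt): v = 6.87×0.0067/0.06 = 0.7672 m/d, t = 961/0.7672 = 1253 d
t(sandstone) / t(fractured basalt) = 13730/1253 = 11.0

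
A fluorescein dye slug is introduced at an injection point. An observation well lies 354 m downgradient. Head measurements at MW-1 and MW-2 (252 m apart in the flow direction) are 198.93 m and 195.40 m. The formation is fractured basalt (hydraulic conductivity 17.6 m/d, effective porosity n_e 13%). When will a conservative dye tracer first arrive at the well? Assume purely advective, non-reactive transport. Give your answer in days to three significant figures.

187 days

Hydraulic gradient i = (198.93 − 195.40) / 252 = 3.53 / 252 = 0.01401
Darcy flux q = K·i = 17.6 × 0.01401 = 0.2465 m/d
v_s = q/n_e = 0.2465/0.13 = 1.896 m/d
t = L / v = 354 / 1.896 = 186.7 d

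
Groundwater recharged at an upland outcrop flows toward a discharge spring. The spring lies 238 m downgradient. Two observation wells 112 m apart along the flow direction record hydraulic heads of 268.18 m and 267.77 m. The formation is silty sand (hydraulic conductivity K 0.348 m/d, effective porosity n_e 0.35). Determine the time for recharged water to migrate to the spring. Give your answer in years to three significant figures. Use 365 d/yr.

Hydraulic gradient i = (268.18 − 267.77) / 112 = 0.41 / 112 = 0.003661
q = Ki = 0.348 × 0.003661 = 0.001274 m/d
v_s = q/n_e = 0.001274/0.35 = 0.003640 m/d
t = L / v = 238 / 0.003640 = 65390 d
   = 65390 / 365 = 179 yr

179 years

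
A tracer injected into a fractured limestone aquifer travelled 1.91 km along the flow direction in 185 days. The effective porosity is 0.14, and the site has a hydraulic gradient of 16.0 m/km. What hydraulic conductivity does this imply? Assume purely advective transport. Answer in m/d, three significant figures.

90.3 m/d

L = 1.91 km = 1910 m
v = L / t = 1910 / 185 = 10.32 m/d
K = v · n / i = 10.32 × 0.14 / 0.016 = 90.3 m/d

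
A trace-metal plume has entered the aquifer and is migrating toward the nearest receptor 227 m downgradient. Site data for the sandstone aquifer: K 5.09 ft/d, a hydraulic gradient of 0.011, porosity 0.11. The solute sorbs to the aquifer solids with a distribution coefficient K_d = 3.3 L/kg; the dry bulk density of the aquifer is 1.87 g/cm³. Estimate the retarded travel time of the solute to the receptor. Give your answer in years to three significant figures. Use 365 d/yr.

K = 5.09 ft/d × 0.3048 = 1.551 m/d
Darcy flux q = K·i = 1.551 × 0.011 = 0.01707 m/d
v_s = q/n_e = 0.01707/0.11 = 0.1551 m/d
Retardation R = 1 + ρ_b·K_d/n = 1 + 1.87×3.3/0.11 = 57.10
Contaminant velocity v_c = v/R = 0.1551/57.10 = 0.002717 m/d
t = L/v_c = 227/0.002717 = 83550 d
   = 83550/365 = 229 yr

229 years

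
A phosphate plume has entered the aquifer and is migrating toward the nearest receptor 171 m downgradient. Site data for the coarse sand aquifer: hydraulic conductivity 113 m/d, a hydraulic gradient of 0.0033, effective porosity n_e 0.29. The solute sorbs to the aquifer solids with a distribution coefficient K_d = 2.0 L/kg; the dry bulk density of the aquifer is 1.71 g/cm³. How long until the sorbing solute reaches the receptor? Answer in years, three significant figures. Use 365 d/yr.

Specific discharge q = 113 × 0.0033 = 0.3729 m/d
Average linear velocity = 0.3729 / 0.29 = 1.286 m/d
Retardation R = 1 + ρ_b·K_d/n = 1 + 1.71×2.0/0.29 = 12.79
Contaminant velocity v_c = v/R = 1.286/12.79 = 0.1005 m/d
t = L/v_c = 171/0.1005 = 1701 d
   = 1701/365 = 4.66 yr

4.66 years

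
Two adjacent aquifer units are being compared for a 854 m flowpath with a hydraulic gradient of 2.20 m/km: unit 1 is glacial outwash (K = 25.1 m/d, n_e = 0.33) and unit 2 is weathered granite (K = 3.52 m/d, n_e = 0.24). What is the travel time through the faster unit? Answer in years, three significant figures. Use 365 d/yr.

14.0 years

Unit 1 (glacial outwash): v = 25.1×0.0022/0.33 = 0.1673 m/d, t = 854/0.1673 = 5104 d
Unit 2 (weathered granite): v = 3.52×0.0022/0.24 = 0.03227 m/d, t = 854/0.03227 = 26470 d
Faster: 5104 d / 365 = 14.0 yr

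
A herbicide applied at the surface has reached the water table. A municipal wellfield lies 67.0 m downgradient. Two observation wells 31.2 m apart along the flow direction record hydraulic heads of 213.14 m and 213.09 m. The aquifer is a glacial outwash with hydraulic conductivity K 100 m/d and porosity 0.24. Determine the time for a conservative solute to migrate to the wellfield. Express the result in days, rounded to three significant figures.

Hydraulic gradient i = (213.14 − 213.09) / 31.2 = 0.05 / 31.2 = 0.001603
Specific discharge q = 100 × 0.001603 = 0.1603 m/d
Average linear velocity = 0.1603 / 0.24 = 0.6677 m/d
t = L / v = 67.0 / 0.6677 = 100.3 d

100 days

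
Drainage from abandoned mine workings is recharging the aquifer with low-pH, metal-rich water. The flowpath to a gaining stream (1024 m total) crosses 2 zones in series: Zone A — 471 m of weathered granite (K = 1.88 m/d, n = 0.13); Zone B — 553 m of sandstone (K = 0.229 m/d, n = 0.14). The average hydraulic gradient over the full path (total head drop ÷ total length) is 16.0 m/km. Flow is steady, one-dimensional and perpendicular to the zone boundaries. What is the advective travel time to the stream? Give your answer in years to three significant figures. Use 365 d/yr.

For zones in series the flux q is common to all zones; the equivalent conductivity is the harmonic (thickness-weighted) mean, K_eq = L_total / Σ(L_j/K_j).
Σ(L/K) = 471/1.88 + 553/0.229 = 250.5 + 2415 = 2665 d
K_eq = L_total / Σ(L/K) = 1024 / 2665 = 0.3842 m/d
q = K_eq · i = 0.3842 × 0.016 = 0.006147 m/d (same in every zone)
Zone A: v = q/n = 0.006147/0.13 = 0.04728 m/d → t_A = 471/0.04728 = 9961 d
Zone B: v = q/n = 0.006147/0.14 = 0.04391 m/d → t_B = 553/0.04391 = 12590 d
Total t = 9961 + 12590 = 22560 d
   = 22560 / 365 = 61.8 yr

61.8 years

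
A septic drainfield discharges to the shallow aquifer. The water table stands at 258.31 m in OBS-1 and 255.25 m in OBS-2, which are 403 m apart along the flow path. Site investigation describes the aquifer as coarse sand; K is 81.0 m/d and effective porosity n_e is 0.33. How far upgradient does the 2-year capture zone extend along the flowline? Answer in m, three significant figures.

1360 m

Hydraulic gradient i = (258.31 − 255.25) / 403 = 3.06 / 403 = 0.007593
Darcy flux q = K·i = 81.0 × 0.007593 = 0.6150 m/d
Seepage velocity v = q / n = 0.6150 / 0.33 = 1.864 m/d
T = 2 yr × 365 = 730 d
L = v × T = 1.864 × 730 = 1361 m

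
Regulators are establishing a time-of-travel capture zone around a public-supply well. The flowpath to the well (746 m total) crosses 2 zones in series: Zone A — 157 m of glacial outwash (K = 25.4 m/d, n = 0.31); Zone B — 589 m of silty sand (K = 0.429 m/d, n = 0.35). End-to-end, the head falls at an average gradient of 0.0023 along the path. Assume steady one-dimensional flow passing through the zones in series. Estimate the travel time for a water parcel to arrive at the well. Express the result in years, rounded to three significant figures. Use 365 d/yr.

Steady 1-D flow in series ⇒ the Darcy flux q is identical in every zone and the zone head losses add (resistances L/K in series).
Σ(L/K) = 157/25.4 + 589/0.429 = 6.181 + 1373 = 1379 d
K_eq = L_total / Σ(L/K) = 746 / 1379 = 0.5409 m/d
q = K_eq · i = 0.5409 × 0.0023 = 0.001244 m/d (same in every zone)
Zone A: v = q/n = 0.001244/0.31 = 0.004013 m/d → t_A = 157/0.004013 = 39120 d
Zone B: v = q/n = 0.001244/0.35 = 0.003555 m/d → t_B = 589/0.003555 = 165700 d
Total t = 39120 + 165700 = 204800 d
   = 204800 / 365 = 561 yr

561 years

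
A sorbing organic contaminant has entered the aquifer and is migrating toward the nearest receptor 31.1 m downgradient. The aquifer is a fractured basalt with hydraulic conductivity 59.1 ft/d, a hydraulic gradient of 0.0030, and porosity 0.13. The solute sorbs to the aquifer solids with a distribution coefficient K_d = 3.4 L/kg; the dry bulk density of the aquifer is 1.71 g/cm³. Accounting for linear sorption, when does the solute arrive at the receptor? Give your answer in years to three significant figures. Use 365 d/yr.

K = 59.1 ft/d × 0.3048 = 18.01 m/d
Darcy flux q = K·i = 18.01 × 0.0030 = 0.05404 m/d
Seepage velocity v = q / n = 0.05404 / 0.13 = 0.4157 m/d
Retardation R = 1 + ρ_b·K_d/n = 1 + 1.71×3.4/0.13 = 45.72
Contaminant velocity v_c = v/R = 0.4157/45.72 = 0.009092 m/d
t = L/v_c = 31.1/0.009092 = 3421 d
   = 3421/365 = 9.37 yr

9.37 years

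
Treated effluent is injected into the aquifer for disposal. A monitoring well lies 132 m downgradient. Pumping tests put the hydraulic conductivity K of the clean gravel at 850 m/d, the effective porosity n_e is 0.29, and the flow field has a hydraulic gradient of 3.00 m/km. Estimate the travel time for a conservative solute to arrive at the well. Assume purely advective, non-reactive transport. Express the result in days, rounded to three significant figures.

Darcy flux q = K·i = 850 × 0.0030 = 2.550 m/d
Average linear velocity = 2.550 / 0.29 = 8.793 m/d
t = L / v = 132 / 8.793 = 15.01 d

15.0 days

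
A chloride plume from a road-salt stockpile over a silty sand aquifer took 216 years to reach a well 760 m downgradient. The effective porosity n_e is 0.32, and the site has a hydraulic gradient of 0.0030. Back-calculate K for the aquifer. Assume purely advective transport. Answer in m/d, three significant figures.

1.03 m/d

t = 216 years = 78840 d
v = L / t = 760 / 78840 = 0.009640 m/d
K = v · n / i = 0.009640 × 0.32 / 0.0030 = 1.03 m/d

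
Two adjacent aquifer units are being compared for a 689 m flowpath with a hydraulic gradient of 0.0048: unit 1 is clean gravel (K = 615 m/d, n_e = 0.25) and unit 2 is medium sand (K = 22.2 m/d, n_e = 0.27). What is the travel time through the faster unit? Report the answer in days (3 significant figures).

58.4 days

Unit 1 (clean gravel): v = 615×0.0048/0.25 = 11.81 m/d, t = 689/11.81 = 58.35 d
Unit 2 (medium sand): v = 22.2×0.0048/0.27 = 0.3947 m/d, t = 689/0.3947 = 1746 d
Faster unit: t = 58.4 d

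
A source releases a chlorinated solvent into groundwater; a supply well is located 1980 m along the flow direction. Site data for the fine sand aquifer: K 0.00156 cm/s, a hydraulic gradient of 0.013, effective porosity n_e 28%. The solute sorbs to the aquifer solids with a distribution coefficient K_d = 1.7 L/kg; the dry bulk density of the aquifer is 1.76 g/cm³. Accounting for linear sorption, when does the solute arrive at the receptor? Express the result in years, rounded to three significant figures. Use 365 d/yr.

K = 0.00156 cm/s × 864 = 1.348 m/d
Darcy flux q = K·i = 1.348 × 0.013 = 0.01752 m/d
Average linear velocity = 0.01752 / 0.28 = 0.06258 m/d
Retardation R = 1 + ρ_b·K_d/n = 1 + 1.76×1.7/0.28 = 11.69
Contaminant velocity v_c = v/R = 0.06258/11.69 = 0.005355 m/d
t = L/v_c = 1980/0.005355 = 369700 d
   = 369700/365 = 1010 yr

1010 years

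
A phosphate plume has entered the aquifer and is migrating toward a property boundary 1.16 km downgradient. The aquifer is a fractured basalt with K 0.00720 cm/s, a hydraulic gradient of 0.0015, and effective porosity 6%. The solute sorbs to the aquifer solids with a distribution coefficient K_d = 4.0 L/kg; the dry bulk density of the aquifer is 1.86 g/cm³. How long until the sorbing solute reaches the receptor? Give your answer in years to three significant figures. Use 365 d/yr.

K = 0.00720 cm/s × 864 = 6.221 m/d
Specific discharge q = 6.221 × 0.0015 = 0.009331 m/d
Seepage velocity v = q / n = 0.009331 / 0.06 = 0.1555 m/d
Retardation R = 1 + ρ_b·K_d/n = 1 + 1.86×4.0/0.06 = 125.0
Contaminant velocity v_c = v/R = 0.1555/125.0 = 0.001244 m/d
L = 1.16 km = 1160 m
t = L/v_c = 1160/0.001244 = 932400 d
   = 932400/365 = 2550 yr

2550 years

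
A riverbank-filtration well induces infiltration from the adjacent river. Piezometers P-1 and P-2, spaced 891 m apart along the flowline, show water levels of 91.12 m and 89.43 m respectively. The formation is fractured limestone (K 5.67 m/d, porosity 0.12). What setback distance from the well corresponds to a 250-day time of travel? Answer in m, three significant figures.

22.4 m

Hydraulic gradient i = (91.12 − 89.43) / 891 = 1.69 / 891 = 0.001897
Specific discharge q = 5.67 × 0.001897 = 0.01075 m/d
v = Ki/n = 5.67·0.001897/0.12 = 0.08962 m/d
L = v × T = 0.08962 × 250 = 22.41 m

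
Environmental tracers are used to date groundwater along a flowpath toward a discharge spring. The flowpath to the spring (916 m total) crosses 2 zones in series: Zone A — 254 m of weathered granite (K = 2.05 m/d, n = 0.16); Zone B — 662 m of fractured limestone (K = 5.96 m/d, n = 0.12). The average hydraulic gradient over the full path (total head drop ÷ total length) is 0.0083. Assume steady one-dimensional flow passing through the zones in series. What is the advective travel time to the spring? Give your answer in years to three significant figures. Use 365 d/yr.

For zones in series the flux q is common to all zones; the equivalent conductivity is the harmonic (thickness-weighted) mean, K_eq = L_total / Σ(L_j/K_j).
Σ(L/K) = 254/2.05 + 662/5.96 = 123.9 + 111.1 = 235.0 d
K_eq = L_total / Σ(L/K) = 916 / 235.0 = 3.898 m/d
q = K_eq · i = 3.898 × 0.0083 = 0.03236 m/d (same in every zone)
Zone A: v = q/n = 0.03236/0.16 = 0.2022 m/d → t_A = 254/0.2022 = 1256 d
Zone B: v = q/n = 0.03236/0.12 = 0.2696 m/d → t_B = 662/0.2696 = 2455 d
Total t = 1256 + 2455 = 3711 d
   = 3711 / 365 = 10.2 yr

10.2 years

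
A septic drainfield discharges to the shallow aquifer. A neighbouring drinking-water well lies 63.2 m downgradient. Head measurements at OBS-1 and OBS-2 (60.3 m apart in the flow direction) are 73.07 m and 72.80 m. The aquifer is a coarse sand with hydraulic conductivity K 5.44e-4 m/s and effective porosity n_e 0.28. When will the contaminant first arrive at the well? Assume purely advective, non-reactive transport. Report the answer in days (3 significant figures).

Hydraulic gradient i = (73.07 − 72.80) / 60.3 = 0.27 / 60.3 = 0.004478
K = 5.44e-4 m/s × 86400 s/d = 47.00 m/d
Darcy flux q = K·i = 47.00 × 0.004478 = 0.2105 m/d
v = Ki/n = 47.00·0.004478/0.28 = 0.7516 m/d
t = L / v = 63.2 / 0.7516 = 84.08 d

84.1 days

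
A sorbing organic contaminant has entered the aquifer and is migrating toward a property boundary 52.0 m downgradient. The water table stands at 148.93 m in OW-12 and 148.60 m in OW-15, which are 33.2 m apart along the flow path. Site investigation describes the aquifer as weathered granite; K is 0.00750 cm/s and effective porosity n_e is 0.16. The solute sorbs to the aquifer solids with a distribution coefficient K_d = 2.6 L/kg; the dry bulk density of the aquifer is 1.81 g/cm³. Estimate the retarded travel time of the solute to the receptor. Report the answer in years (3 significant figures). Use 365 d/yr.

Hydraulic gradient i = (148.93 − 148.60) / 33.2 = 0.33 / 33.2 = 0.009940
K = 0.00750 cm/s × 864 = 6.480 m/d
Specific discharge q = 6.480 × 0.009940 = 0.06441 m/d
Average linear velocity = 0.06441 / 0.16 = 0.4026 m/d
Retardation R = 1 + ρ_b·K_d/n = 1 + 1.81×2.6/0.16 = 30.41
Contaminant velocity v_c = v/R = 0.4026/30.41 = 0.01324 m/d
t = L/v_c = 52.0/0.01324 = 3928 d
   = 3928/365 = 10.8 yr

10.8 years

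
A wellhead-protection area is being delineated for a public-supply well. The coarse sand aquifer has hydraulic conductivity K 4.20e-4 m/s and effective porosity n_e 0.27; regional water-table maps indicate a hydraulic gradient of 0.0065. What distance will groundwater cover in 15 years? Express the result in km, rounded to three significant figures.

4.78 km

K = 4.20e-4 m/s × 86400 s/d = 36.29 m/d
Darcy flux q = K·i = 36.29 × 0.0065 = 0.2359 m/d
v = Ki/n = 36.29·0.0065/0.27 = 0.8736 m/d
T = 15 yr × 365 = 5475 d
L = v × T = 0.8736 × 5475 = 4783 m
   = 4.78 km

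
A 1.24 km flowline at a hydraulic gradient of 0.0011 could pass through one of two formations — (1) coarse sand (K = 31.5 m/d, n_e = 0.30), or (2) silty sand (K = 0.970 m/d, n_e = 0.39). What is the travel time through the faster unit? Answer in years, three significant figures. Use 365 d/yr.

29.4 years

Unit 1 (coarse sand): v = 31.5×0.0011/0.30 = 0.1155 m/d, t = 1240/0.1155 = 10740 d
Unit 2 (silty sand): v = 0.970×0.0011/0.39 = 0.002736 m/d, t = 1240/0.002736 = 453200 d
Faster: 10740 d / 365 = 29.4 yr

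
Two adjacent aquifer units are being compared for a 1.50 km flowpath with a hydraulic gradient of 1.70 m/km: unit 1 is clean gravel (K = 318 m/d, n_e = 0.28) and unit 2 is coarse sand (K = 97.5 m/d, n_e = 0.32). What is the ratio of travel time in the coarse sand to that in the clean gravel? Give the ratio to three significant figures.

Unit 1 (clean gravel): v = 318×0.0017/0.28 = 1.931 m/d, t = 1500/1.931 = 776.9 d
Unit 2 (coarse sand): v = 97.5×0.0017/0.32 = 0.5180 m/d, t = 1500/0.5180 = 2896 d
t(coarse sand) / t(clean gravel) = 2896/776.9 = 3.73

3.73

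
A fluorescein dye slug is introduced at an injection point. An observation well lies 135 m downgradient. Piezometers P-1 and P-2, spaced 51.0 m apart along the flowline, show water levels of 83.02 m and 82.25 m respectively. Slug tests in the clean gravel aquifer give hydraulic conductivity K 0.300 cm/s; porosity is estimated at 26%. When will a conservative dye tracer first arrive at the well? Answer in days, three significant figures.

8.97 days

Hydraulic gradient i = (83.02 − 82.25) / 51.0 = 0.77 / 51.0 = 0.01510
K = 0.300 cm/s × 864 = 259.2 m/d
Darcy flux q = K·i = 259.2 × 0.01510 = 3.913 m/d
v = Ki/n = 259.2·0.01510/0.26 = 15.05 m/d
t = L / v = 135 / 15.05 = 8.969 d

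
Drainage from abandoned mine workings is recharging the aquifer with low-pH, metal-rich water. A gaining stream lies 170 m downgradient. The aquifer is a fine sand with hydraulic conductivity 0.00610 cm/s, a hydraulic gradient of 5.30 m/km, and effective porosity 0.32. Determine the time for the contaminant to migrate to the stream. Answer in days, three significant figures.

K = 0.00610 cm/s × 864 = 5.270 m/d
q = Ki = 5.270 × 0.0053 = 0.02793 m/d
v = Ki/n = 5.270·0.0053/0.32 = 0.08729 m/d
t = L / v = 170 / 0.08729 = 1948 d

1950 days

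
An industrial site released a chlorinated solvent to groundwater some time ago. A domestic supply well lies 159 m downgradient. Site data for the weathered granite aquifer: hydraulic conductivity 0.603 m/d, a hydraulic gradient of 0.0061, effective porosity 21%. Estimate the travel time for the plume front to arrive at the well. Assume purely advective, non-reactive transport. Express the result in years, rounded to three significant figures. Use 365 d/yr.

Specific discharge q = 0.603 × 0.0061 = 0.003678 m/d
Average linear velocity = 0.003678 / 0.21 = 0.01752 m/d
t = L / v = 159 / 0.01752 = 9078 d
   = 9078 / 365 = 24.9 yr

24.9 years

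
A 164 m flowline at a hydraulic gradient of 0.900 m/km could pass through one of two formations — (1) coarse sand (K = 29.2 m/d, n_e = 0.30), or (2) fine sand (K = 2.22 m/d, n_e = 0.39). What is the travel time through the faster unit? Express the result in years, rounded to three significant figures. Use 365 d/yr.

5.13 years

Unit 1 (coarse sand): v = 29.2×9.0e-4/0.30 = 0.08760 m/d, t = 164/0.08760 = 1872 d
Unit 2 (fine sand): v = 2.22×9.0e-4/0.39 = 0.005123 m/d, t = 164/0.005123 = 32010 d
Faster: 1872 d / 365 = 5.13 yr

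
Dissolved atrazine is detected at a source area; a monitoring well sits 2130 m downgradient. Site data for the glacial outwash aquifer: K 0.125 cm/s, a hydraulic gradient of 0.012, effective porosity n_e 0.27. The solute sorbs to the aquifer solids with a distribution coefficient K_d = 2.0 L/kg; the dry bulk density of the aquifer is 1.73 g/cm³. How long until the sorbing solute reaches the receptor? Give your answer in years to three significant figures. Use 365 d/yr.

16.8 years

K = 0.125 cm/s × 864 = 108.0 m/d
Specific discharge q = 108.0 × 0.012 = 1.296 m/d
Seepage velocity v = q / n = 1.296 / 0.27 = 4.800 m/d
Retardation R = 1 + ρ_b·K_d/n = 1 + 1.73×2.0/0.27 = 13.81
Contaminant velocity v_c = v/R = 4.800/13.81 = 0.3475 m/d
t = L/v_c = 2130/0.3475 = 6130 d
   = 6130/365 = 16.8 yr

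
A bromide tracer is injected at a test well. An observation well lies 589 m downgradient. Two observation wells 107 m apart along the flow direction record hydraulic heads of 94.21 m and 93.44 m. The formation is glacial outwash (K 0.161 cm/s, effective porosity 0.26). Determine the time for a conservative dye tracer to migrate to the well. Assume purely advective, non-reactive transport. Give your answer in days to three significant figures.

Hydraulic gradient i = (94.21 − 93.44) / 107 = 0.77 / 107 = 0.007196
K = 0.161 cm/s × 864 = 139.1 m/d
q = Ki = 139.1 × 0.007196 = 1.001 m/d
Seepage velocity v = q / n = 1.001 / 0.26 = 3.850 m/d
t = L / v = 589 / 3.850 = 153.0 d

153 days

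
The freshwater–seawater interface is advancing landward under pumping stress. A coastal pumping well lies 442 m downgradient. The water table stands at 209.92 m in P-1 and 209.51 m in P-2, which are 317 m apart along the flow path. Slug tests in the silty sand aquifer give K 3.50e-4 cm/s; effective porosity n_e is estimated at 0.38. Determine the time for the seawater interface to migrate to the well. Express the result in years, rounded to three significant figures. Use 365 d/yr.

1180 years

Hydraulic gradient i = (209.92 − 209.51) / 317 = 0.41 / 317 = 0.001293
K = 3.50e-4 cm/s × 864 = 0.3024 m/d
Specific discharge q = 0.3024 × 0.001293 = 3.911e-4 m/d
Average linear velocity = 3.911e-4 / 0.38 = 0.001029 m/d
t = L / v = 442 / 0.001029 = 429400 d
   = 429400 / 365 = 1180 yr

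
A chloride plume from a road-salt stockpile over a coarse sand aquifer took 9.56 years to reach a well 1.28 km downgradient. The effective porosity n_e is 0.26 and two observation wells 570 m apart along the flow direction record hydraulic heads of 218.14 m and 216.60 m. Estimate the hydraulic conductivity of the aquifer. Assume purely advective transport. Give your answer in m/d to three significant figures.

Hydraulic gradient i = (218.14 − 216.60) / 570 = 1.54 / 570 = 0.002702
t = 9.56 years = 3489 d
L = 1.28 km = 1280 m
v = L / t = 1280 / 3489 = 0.3668 m/d
K = v · n / i = 0.3668 × 0.26 / 0.002702 = 35.3 m/d

35.3 m/d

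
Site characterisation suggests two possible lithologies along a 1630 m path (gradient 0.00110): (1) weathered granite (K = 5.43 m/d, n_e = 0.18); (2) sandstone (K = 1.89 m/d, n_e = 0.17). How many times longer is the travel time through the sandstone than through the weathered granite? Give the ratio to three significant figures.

Unit 1 (weathered granite): v = 5.43×0.0011/0.18 = 0.03318 m/d, t = 1630/0.03318 = 49120 d
Unit 2 (sandstone): v = 1.89×0.0011/0.17 = 0.01223 m/d, t = 1630/0.01223 = 133300 d
t(sandstone) / t(weathered granite) = 133300/49120 = 2.71

2.71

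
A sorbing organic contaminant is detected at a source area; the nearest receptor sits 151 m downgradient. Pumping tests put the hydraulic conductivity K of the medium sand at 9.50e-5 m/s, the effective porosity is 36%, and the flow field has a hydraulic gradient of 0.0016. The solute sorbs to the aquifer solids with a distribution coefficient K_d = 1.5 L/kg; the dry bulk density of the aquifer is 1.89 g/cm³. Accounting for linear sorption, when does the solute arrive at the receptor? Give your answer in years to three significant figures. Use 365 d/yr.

K = 9.50e-5 m/s × 86400 s/d = 8.208 m/d
q = Ki = 8.208 × 0.0016 = 0.01313 m/d
v = Ki/n = 8.208·0.0016/0.36 = 0.03648 m/d
Retardation R = 1 + ρ_b·K_d/n = 1 + 1.89×1.5/0.36 = 8.875
Contaminant velocity v_c = v/R = 0.03648/8.875 = 0.004110 m/d
t = L/v_c = 151/0.004110 = 36740 d
   = 36740/365 = 101 yr

101 years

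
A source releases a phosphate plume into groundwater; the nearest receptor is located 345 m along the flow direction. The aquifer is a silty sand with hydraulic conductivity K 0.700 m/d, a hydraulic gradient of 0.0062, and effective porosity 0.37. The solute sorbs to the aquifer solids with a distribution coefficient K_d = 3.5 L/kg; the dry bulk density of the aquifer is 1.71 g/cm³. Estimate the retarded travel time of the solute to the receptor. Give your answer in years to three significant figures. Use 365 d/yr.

1380 years

Darcy flux q = K·i = 0.700 × 0.0062 = 0.004340 m/d
Average linear velocity = 0.004340 / 0.37 = 0.01173 m/d
Retardation R = 1 + ρ_b·K_d/n = 1 + 1.71×3.5/0.37 = 17.18
Contaminant velocity v_c = v/R = 0.01173/17.18 = 6.829e-4 m/d
t = L/v_c = 345/6.829e-4 = 505200 d
   = 505200/365 = 1380 yr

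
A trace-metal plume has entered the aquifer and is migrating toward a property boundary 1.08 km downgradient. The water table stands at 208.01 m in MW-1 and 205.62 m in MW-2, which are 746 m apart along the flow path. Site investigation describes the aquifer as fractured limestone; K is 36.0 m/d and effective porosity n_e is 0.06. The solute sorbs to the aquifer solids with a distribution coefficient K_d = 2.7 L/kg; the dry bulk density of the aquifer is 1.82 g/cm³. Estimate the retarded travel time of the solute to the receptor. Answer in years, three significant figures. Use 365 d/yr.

Hydraulic gradient i = (208.01 − 205.62) / 746 = 2.39 / 746 = 0.003204
Specific discharge q = 36.0 × 0.003204 = 0.1153 m/d
Average linear velocity = 0.1153 / 0.06 = 1.922 m/d
Retardation R = 1 + ρ_b·K_d/n = 1 + 1.82×2.7/0.06 = 82.90
Contaminant velocity v_c = v/R = 1.922/82.90 = 0.02319 m/d
L = 1.08 km = 1080 m
t = L/v_c = 1080/0.02319 = 46580 d
   = 46580/365 = 128 yr

128 years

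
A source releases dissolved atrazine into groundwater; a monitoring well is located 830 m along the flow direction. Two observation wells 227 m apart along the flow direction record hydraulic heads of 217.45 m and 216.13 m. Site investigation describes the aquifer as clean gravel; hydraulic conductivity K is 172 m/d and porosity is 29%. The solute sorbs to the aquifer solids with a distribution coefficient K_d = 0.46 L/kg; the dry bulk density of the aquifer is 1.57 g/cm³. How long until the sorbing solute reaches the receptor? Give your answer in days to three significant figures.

Hydraulic gradient i = (217.45 − 216.13) / 227 = 1.32 / 227 = 0.005815
Darcy flux q = K·i = 172 × 0.005815 = 1.000 m/d
v_s = q/n_e = 1.000/0.29 = 3.449 m/d
Retardation R = 1 + ρ_b·K_d/n = 1 + 1.57×0.46/0.29 = 3.490
Contaminant velocity v_c = v/R = 3.449/3.490 = 0.9881 m/d
t = L/v_c = 830/0.9881 = 840.0 d

840 days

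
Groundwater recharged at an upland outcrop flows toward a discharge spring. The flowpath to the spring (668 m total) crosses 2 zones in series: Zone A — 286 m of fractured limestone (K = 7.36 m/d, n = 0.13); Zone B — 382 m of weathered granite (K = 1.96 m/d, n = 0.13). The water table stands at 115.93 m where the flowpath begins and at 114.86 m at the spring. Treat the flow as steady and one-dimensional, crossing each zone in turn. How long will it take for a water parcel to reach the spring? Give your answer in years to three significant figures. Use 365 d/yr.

Total head drop ΔH = 115.93 − 114.86 = 1.07 m
Continuity: the same q passes through each zone, so ΔH = q·Σ(L_j/K_j) — the zones act as resistances in series.
Σ(L/K) = 286/7.36 + 382/1.96 = 38.86 + 194.9 = 233.8 d
q = ΔH / Σ(L/K) = 1.07 / 233.8 = 0.004577 m/d (same in every zone)
Zone A: v = q/n = 0.004577/0.13 = 0.03521 m/d → t_A = 286/0.03521 = 8122 d
Zone B: v = q/n = 0.004577/0.13 = 0.03521 m/d → t_B = 382/0.03521 = 10850 d
Total t = 8122 + 10850 = 18970 d
   = 18970 / 365 = 52.0 yr

52.0 years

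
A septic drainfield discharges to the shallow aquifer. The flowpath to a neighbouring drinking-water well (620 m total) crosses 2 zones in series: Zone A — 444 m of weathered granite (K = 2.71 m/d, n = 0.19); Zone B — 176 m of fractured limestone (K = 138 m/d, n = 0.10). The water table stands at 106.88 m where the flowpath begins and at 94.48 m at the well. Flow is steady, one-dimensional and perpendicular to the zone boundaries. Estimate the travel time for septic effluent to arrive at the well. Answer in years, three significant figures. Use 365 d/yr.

Total head drop ΔH = 106.88 − 94.48 = 12.40 m
Continuity: the same q passes through each zone, so ΔH = q·Σ(L_j/K_j) — the zones act as resistances in series.
Σ(L/K) = 444/2.71 + 176/138 = 163.8 + 1.275 = 165.1 d
q = ΔH / Σ(L/K) = 12.40 / 165.1 = 0.07510 m/d (same in every zone)
Zone A: v = q/n = 0.07510/0.19 = 0.3953 m/d → t_A = 444/0.3953 = 1123 d
Zone B: v = q/n = 0.07510/0.10 = 0.7510 m/d → t_B = 176/0.7510 = 234.4 d
Total t = 1123 + 234.4 = 1358 d
   = 1358 / 365 = 3.72 yr

3.72 years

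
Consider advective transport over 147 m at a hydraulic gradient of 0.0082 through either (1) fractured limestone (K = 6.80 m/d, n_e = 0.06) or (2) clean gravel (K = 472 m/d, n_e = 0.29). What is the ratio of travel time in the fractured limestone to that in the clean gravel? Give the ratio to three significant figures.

Unit 1 (fractured limestone): v = 6.80×0.0082/0.06 = 0.9293 m/d, t = 147/0.9293 = 158.2 d
Unit 2 (clean gravel): v = 472×0.0082/0.29 = 13.35 m/d, t = 147/13.35 = 11.01 d
t(fractured limestone) / t(clean gravel) = 158.2/11.01 = 14.4

14.4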